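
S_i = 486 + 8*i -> [486, 494, 502, 510, 518]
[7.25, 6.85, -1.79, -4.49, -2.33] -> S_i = Random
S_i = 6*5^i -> [6, 30, 150, 750, 3750]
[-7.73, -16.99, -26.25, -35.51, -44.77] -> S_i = -7.73 + -9.26*i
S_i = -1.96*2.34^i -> [-1.96, -4.59, -10.73, -25.11, -58.77]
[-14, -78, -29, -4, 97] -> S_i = Random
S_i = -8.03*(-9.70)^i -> [-8.03, 77.89, -755.54, 7328.76, -71089.01]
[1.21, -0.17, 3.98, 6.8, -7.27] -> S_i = Random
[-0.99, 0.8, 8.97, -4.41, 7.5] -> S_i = Random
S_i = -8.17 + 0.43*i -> [-8.17, -7.74, -7.31, -6.88, -6.45]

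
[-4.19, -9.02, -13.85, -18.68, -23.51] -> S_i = -4.19 + -4.83*i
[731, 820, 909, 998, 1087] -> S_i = 731 + 89*i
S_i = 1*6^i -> [1, 6, 36, 216, 1296]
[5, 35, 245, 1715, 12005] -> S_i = 5*7^i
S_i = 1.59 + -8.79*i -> [1.59, -7.2, -15.99, -24.78, -33.57]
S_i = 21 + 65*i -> [21, 86, 151, 216, 281]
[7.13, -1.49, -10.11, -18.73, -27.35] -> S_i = 7.13 + -8.62*i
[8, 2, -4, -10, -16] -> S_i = 8 + -6*i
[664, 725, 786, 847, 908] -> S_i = 664 + 61*i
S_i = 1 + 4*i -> [1, 5, 9, 13, 17]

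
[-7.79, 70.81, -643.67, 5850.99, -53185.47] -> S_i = -7.79*(-9.09)^i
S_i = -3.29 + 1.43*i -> [-3.29, -1.86, -0.43, 1.0, 2.43]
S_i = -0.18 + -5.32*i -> [-0.18, -5.5, -10.82, -16.14, -21.46]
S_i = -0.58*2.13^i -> [-0.58, -1.24, -2.63, -5.6, -11.94]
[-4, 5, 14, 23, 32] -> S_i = -4 + 9*i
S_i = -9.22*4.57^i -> [-9.22, -42.14, -192.56, -879.99, -4021.57]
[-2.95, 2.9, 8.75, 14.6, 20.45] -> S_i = -2.95 + 5.85*i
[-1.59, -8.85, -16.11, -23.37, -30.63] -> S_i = -1.59 + -7.26*i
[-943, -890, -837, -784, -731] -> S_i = -943 + 53*i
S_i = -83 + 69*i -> [-83, -14, 55, 124, 193]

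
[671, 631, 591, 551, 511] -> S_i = 671 + -40*i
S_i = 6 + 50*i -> [6, 56, 106, 156, 206]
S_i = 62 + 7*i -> [62, 69, 76, 83, 90]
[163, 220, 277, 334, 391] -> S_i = 163 + 57*i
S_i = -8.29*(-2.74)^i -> [-8.29, 22.71, -62.24, 170.53, -467.26]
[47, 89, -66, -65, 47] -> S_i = Random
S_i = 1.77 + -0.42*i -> [1.77, 1.35, 0.93, 0.51, 0.09]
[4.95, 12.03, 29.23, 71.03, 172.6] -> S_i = 4.95*2.43^i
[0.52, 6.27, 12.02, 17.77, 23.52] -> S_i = 0.52 + 5.75*i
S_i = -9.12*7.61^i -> [-9.12, -69.4, -528.16, -4019.29, -30586.76]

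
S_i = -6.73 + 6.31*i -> [-6.73, -0.42, 5.89, 12.2, 18.51]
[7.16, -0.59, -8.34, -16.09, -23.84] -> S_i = 7.16 + -7.75*i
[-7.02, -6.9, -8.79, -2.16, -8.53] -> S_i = Random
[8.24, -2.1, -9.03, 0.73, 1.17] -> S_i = Random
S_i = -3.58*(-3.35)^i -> [-3.58, 11.99, -40.18, 134.59, -450.88]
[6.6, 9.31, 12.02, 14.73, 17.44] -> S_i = 6.60 + 2.71*i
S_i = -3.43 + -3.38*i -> [-3.43, -6.81, -10.19, -13.57, -16.95]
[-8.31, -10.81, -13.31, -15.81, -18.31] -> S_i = -8.31 + -2.50*i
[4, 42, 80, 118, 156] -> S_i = 4 + 38*i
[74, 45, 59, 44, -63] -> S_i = Random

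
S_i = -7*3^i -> [-7, -21, -63, -189, -567]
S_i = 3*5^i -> [3, 15, 75, 375, 1875]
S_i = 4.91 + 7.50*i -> [4.91, 12.41, 19.91, 27.41, 34.91]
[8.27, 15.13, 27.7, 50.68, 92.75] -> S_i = 8.27*1.83^i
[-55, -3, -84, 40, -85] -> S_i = Random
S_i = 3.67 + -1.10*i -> [3.67, 2.57, 1.47, 0.37, -0.73]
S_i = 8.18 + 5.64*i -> [8.18, 13.82, 19.46, 25.1, 30.74]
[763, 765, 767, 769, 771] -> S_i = 763 + 2*i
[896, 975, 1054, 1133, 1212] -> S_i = 896 + 79*i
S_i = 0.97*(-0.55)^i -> [0.97, -0.53, 0.29, -0.16, 0.09]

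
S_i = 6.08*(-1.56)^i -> [6.08, -9.48, 14.8, -23.08, 36.01]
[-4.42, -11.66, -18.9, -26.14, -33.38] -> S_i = -4.42 + -7.24*i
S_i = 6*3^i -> [6, 18, 54, 162, 486]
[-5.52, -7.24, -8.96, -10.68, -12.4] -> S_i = -5.52 + -1.72*i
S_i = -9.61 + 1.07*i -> [-9.61, -8.54, -7.47, -6.4, -5.33]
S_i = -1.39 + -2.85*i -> [-1.39, -4.24, -7.09, -9.94, -12.79]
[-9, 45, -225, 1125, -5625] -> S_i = -9*-5^i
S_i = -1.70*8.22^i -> [-1.7, -13.97, -114.87, -944.2, -7761.33]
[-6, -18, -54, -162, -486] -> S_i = -6*3^i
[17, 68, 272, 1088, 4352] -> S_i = 17*4^i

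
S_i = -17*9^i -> [-17, -153, -1377, -12393, -111537]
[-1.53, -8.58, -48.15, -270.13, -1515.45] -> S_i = -1.53*5.61^i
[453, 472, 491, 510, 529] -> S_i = 453 + 19*i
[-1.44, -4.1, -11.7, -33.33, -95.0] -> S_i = -1.44*2.85^i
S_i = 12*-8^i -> [12, -96, 768, -6144, 49152]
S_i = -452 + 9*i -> [-452, -443, -434, -425, -416]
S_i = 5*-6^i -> [5, -30, 180, -1080, 6480]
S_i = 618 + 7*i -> [618, 625, 632, 639, 646]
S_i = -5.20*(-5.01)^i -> [-5.2, 26.05, -130.52, 653.91, -3276.08]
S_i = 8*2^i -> [8, 16, 32, 64, 128]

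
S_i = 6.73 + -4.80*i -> [6.73, 1.93, -2.87, -7.67, -12.47]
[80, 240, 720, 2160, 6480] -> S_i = 80*3^i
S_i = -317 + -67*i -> [-317, -384, -451, -518, -585]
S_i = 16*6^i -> [16, 96, 576, 3456, 20736]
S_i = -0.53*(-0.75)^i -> [-0.53, 0.4, -0.3, 0.22, -0.17]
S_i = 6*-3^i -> [6, -18, 54, -162, 486]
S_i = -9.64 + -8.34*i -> [-9.64, -17.98, -26.32, -34.66, -43.0]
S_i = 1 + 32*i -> [1, 33, 65, 97, 129]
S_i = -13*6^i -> [-13, -78, -468, -2808, -16848]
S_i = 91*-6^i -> [91, -546, 3276, -19656, 117936]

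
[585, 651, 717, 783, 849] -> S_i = 585 + 66*i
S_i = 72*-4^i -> [72, -288, 1152, -4608, 18432]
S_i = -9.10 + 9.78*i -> [-9.1, 0.68, 10.46, 20.24, 30.02]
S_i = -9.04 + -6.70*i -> [-9.04, -15.74, -22.44, -29.14, -35.84]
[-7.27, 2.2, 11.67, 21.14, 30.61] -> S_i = -7.27 + 9.47*i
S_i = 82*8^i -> [82, 656, 5248, 41984, 335872]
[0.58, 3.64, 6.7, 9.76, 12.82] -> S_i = 0.58 + 3.06*i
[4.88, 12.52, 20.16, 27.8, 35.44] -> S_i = 4.88 + 7.64*i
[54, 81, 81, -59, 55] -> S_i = Random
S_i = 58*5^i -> [58, 290, 1450, 7250, 36250]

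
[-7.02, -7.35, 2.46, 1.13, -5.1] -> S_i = Random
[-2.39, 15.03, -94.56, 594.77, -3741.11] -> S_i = -2.39*(-6.29)^i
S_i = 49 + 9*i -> [49, 58, 67, 76, 85]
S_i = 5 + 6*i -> [5, 11, 17, 23, 29]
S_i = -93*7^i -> [-93, -651, -4557, -31899, -223293]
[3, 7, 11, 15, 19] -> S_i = 3 + 4*i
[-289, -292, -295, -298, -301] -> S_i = -289 + -3*i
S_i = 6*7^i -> [6, 42, 294, 2058, 14406]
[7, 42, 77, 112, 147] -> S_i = 7 + 35*i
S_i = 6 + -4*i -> [6, 2, -2, -6, -10]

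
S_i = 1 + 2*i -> [1, 3, 5, 7, 9]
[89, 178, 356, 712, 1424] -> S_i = 89*2^i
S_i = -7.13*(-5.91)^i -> [-7.13, 42.14, -249.04, 1471.81, -8698.4]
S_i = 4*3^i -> [4, 12, 36, 108, 324]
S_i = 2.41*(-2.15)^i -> [2.41, -5.18, 11.14, -23.95, 51.5]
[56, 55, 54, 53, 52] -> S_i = 56 + -1*i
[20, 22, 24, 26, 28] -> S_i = 20 + 2*i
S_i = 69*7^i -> [69, 483, 3381, 23667, 165669]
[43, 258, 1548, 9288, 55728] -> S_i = 43*6^i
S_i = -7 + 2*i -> [-7, -5, -3, -1, 1]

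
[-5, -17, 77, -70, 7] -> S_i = Random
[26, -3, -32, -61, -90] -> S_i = 26 + -29*i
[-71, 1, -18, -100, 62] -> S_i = Random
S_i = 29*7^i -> [29, 203, 1421, 9947, 69629]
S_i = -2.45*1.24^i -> [-2.45, -3.04, -3.77, -4.67, -5.79]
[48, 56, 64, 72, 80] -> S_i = 48 + 8*i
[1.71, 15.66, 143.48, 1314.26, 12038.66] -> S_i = 1.71*9.16^i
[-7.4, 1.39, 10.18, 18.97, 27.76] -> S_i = -7.40 + 8.79*i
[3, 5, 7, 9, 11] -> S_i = 3 + 2*i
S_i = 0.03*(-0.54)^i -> [0.03, -0.02, 0.01, -0.0, 0.0]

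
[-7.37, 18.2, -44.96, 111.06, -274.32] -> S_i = -7.37*(-2.47)^i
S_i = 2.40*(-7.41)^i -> [2.4, -17.78, 131.78, -976.49, 7235.76]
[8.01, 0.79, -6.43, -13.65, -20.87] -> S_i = 8.01 + -7.22*i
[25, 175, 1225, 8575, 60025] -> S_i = 25*7^i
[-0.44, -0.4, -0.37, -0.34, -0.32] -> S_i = -0.44*0.92^i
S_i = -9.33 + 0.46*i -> [-9.33, -8.87, -8.41, -7.95, -7.49]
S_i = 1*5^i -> [1, 5, 25, 125, 625]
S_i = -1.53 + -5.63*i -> [-1.53, -7.16, -12.79, -18.42, -24.05]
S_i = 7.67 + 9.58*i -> [7.67, 17.25, 26.83, 36.41, 45.99]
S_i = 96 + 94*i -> [96, 190, 284, 378, 472]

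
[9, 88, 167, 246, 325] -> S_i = 9 + 79*i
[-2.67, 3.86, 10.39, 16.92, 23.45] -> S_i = -2.67 + 6.53*i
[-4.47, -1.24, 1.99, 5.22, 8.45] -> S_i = -4.47 + 3.23*i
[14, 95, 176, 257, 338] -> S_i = 14 + 81*i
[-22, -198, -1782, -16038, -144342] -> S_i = -22*9^i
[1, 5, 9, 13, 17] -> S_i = 1 + 4*i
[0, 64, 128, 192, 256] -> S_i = 0 + 64*i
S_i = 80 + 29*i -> [80, 109, 138, 167, 196]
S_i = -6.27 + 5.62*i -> [-6.27, -0.65, 4.97, 10.59, 16.21]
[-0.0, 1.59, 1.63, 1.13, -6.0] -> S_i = Random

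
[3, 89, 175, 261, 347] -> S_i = 3 + 86*i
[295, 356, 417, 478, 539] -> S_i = 295 + 61*i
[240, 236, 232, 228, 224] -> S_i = 240 + -4*i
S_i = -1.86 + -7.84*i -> [-1.86, -9.7, -17.54, -25.38, -33.22]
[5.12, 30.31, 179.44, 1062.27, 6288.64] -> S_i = 5.12*5.92^i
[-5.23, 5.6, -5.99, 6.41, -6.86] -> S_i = -5.23*(-1.07)^i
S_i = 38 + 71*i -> [38, 109, 180, 251, 322]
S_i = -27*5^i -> [-27, -135, -675, -3375, -16875]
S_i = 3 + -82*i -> [3, -79, -161, -243, -325]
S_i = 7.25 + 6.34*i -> [7.25, 13.59, 19.93, 26.27, 32.61]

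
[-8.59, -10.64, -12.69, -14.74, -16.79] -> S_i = -8.59 + -2.05*i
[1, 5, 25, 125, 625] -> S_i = 1*5^i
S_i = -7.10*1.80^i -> [-7.1, -12.78, -23.0, -41.41, -74.53]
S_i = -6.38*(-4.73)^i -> [-6.38, 30.18, -142.74, 675.16, -3193.49]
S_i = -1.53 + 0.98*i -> [-1.53, -0.55, 0.43, 1.41, 2.39]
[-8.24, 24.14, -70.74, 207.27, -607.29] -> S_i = -8.24*(-2.93)^i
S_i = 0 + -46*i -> [0, -46, -92, -138, -184]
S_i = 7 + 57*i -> [7, 64, 121, 178, 235]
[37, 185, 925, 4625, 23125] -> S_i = 37*5^i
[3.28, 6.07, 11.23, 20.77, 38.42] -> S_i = 3.28*1.85^i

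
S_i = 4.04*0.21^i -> [4.04, 0.85, 0.18, 0.04, 0.01]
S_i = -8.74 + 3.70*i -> [-8.74, -5.04, -1.34, 2.36, 6.06]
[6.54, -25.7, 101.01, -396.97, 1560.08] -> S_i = 6.54*(-3.93)^i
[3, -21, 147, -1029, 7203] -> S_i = 3*-7^i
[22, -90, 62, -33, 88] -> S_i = Random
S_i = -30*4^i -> [-30, -120, -480, -1920, -7680]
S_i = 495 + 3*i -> [495, 498, 501, 504, 507]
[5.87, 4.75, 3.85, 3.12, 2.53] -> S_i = 5.87*0.81^i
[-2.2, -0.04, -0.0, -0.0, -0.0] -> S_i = -2.20*0.02^i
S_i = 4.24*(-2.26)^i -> [4.24, -9.58, 21.66, -48.94, 110.61]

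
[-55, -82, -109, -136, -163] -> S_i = -55 + -27*i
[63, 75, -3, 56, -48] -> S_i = Random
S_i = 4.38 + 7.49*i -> [4.38, 11.87, 19.36, 26.85, 34.34]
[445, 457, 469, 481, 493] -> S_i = 445 + 12*i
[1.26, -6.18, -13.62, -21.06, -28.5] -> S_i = 1.26 + -7.44*i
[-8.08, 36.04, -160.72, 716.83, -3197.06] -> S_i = -8.08*(-4.46)^i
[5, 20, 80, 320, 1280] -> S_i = 5*4^i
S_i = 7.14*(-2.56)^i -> [7.14, -18.28, 46.79, -119.79, 306.66]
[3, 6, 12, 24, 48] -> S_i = 3*2^i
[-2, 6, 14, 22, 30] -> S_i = -2 + 8*i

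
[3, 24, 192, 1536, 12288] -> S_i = 3*8^i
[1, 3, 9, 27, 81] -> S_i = 1*3^i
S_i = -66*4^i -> [-66, -264, -1056, -4224, -16896]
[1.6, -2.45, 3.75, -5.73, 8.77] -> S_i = 1.60*(-1.53)^i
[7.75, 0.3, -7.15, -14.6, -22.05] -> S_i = 7.75 + -7.45*i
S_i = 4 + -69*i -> [4, -65, -134, -203, -272]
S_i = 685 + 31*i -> [685, 716, 747, 778, 809]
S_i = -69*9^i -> [-69, -621, -5589, -50301, -452709]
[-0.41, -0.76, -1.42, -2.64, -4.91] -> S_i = -0.41*1.86^i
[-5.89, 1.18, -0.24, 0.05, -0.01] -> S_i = -5.89*(-0.20)^i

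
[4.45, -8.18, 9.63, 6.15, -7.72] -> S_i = Random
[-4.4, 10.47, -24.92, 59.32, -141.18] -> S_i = -4.40*(-2.38)^i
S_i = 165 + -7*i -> [165, 158, 151, 144, 137]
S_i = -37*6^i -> [-37, -222, -1332, -7992, -47952]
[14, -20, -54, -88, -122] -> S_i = 14 + -34*i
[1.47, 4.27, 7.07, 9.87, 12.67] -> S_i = 1.47 + 2.80*i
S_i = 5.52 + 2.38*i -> [5.52, 7.9, 10.28, 12.66, 15.04]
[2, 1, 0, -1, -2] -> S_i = 2 + -1*i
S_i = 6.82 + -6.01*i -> [6.82, 0.81, -5.2, -11.21, -17.22]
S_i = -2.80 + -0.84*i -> [-2.8, -3.64, -4.48, -5.32, -6.16]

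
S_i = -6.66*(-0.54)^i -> [-6.66, 3.6, -1.94, 1.05, -0.57]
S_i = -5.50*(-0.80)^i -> [-5.5, 4.4, -3.52, 2.82, -2.25]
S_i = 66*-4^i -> [66, -264, 1056, -4224, 16896]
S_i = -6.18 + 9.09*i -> [-6.18, 2.91, 12.0, 21.09, 30.18]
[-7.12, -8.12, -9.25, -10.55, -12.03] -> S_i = -7.12*1.14^i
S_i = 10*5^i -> [10, 50, 250, 1250, 6250]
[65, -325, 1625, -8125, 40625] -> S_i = 65*-5^i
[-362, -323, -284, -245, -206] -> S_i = -362 + 39*i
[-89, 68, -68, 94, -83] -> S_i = Random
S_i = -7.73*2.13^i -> [-7.73, -16.46, -35.07, -74.7, -159.11]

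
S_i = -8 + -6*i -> [-8, -14, -20, -26, -32]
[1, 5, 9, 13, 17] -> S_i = 1 + 4*i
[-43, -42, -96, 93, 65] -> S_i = Random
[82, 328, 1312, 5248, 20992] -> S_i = 82*4^i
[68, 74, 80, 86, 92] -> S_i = 68 + 6*i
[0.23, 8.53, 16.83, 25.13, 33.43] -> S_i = 0.23 + 8.30*i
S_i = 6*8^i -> [6, 48, 384, 3072, 24576]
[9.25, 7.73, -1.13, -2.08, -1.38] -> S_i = Random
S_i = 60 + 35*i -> [60, 95, 130, 165, 200]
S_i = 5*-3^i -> [5, -15, 45, -135, 405]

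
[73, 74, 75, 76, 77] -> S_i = 73 + 1*i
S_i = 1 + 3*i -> [1, 4, 7, 10, 13]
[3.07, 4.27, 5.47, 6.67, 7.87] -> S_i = 3.07 + 1.20*i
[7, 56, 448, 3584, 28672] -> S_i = 7*8^i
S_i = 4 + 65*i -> [4, 69, 134, 199, 264]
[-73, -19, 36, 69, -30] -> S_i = Random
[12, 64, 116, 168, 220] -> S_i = 12 + 52*i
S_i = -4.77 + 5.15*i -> [-4.77, 0.38, 5.53, 10.68, 15.83]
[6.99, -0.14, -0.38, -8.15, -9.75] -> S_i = Random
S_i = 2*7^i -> [2, 14, 98, 686, 4802]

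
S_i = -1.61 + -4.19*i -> [-1.61, -5.8, -9.99, -14.18, -18.37]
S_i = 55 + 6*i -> [55, 61, 67, 73, 79]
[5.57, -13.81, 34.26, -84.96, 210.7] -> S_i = 5.57*(-2.48)^i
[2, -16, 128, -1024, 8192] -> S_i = 2*-8^i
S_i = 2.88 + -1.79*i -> [2.88, 1.09, -0.7, -2.49, -4.28]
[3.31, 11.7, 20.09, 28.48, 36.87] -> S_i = 3.31 + 8.39*i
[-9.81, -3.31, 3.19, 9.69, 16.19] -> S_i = -9.81 + 6.50*i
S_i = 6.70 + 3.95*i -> [6.7, 10.65, 14.6, 18.55, 22.5]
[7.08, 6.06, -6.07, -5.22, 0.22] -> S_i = Random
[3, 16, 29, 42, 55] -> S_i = 3 + 13*i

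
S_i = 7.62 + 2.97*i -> [7.62, 10.59, 13.56, 16.53, 19.5]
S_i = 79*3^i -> [79, 237, 711, 2133, 6399]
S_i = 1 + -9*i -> [1, -8, -17, -26, -35]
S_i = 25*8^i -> [25, 200, 1600, 12800, 102400]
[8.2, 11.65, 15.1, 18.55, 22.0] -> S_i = 8.20 + 3.45*i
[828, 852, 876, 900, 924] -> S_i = 828 + 24*i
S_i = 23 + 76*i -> [23, 99, 175, 251, 327]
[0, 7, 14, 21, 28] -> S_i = 0 + 7*i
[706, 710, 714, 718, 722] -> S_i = 706 + 4*i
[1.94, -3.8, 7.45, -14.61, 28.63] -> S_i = 1.94*(-1.96)^i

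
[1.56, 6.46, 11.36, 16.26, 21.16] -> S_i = 1.56 + 4.90*i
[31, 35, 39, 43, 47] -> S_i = 31 + 4*i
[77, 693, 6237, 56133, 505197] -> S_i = 77*9^i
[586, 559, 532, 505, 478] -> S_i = 586 + -27*i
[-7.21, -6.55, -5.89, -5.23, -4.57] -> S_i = -7.21 + 0.66*i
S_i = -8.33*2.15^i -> [-8.33, -17.91, -38.51, -82.79, -177.99]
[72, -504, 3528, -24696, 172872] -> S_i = 72*-7^i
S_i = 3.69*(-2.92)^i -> [3.69, -10.77, 31.46, -91.87, 268.26]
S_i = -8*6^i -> [-8, -48, -288, -1728, -10368]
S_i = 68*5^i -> [68, 340, 1700, 8500, 42500]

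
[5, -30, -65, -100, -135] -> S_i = 5 + -35*i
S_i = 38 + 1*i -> [38, 39, 40, 41, 42]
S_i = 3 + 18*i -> [3, 21, 39, 57, 75]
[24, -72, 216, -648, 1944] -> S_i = 24*-3^i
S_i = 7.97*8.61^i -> [7.97, 68.62, 590.83, 5087.07, 43799.68]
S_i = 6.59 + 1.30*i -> [6.59, 7.89, 9.19, 10.49, 11.79]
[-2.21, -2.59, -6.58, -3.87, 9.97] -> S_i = Random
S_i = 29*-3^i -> [29, -87, 261, -783, 2349]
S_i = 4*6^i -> [4, 24, 144, 864, 5184]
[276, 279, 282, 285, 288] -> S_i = 276 + 3*i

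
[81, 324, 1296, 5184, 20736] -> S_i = 81*4^i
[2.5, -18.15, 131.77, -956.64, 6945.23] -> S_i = 2.50*(-7.26)^i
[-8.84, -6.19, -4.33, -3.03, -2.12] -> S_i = -8.84*0.70^i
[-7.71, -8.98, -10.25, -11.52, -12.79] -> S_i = -7.71 + -1.27*i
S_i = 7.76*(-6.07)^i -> [7.76, -47.1, 285.92, -1735.51, 10534.56]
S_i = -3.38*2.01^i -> [-3.38, -6.79, -13.66, -27.45, -55.17]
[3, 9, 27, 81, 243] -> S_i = 3*3^i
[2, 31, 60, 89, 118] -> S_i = 2 + 29*i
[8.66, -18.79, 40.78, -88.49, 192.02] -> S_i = 8.66*(-2.17)^i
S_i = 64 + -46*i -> [64, 18, -28, -74, -120]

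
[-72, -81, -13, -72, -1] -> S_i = Random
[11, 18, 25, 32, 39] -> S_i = 11 + 7*i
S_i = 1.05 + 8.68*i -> [1.05, 9.73, 18.41, 27.09, 35.77]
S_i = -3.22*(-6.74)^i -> [-3.22, 21.7, -146.28, 985.91, -6645.01]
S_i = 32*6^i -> [32, 192, 1152, 6912, 41472]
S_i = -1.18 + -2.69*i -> [-1.18, -3.87, -6.56, -9.25, -11.94]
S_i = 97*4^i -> [97, 388, 1552, 6208, 24832]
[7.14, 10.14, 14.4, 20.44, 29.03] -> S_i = 7.14*1.42^i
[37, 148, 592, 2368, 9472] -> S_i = 37*4^i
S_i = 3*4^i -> [3, 12, 48, 192, 768]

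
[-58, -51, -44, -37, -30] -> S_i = -58 + 7*i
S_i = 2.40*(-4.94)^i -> [2.4, -11.86, 58.57, -289.33, 1429.29]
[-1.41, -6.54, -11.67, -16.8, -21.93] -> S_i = -1.41 + -5.13*i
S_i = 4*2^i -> [4, 8, 16, 32, 64]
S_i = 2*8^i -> [2, 16, 128, 1024, 8192]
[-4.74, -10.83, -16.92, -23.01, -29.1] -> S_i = -4.74 + -6.09*i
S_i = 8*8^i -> [8, 64, 512, 4096, 32768]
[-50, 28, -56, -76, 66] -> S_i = Random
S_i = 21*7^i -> [21, 147, 1029, 7203, 50421]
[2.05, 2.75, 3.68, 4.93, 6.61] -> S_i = 2.05*1.34^i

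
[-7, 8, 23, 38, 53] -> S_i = -7 + 15*i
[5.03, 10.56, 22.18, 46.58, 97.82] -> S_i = 5.03*2.10^i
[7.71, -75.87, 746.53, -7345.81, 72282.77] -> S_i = 7.71*(-9.84)^i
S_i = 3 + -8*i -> [3, -5, -13, -21, -29]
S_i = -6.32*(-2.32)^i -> [-6.32, 14.66, -34.02, 78.92, -183.09]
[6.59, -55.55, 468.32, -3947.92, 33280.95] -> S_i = 6.59*(-8.43)^i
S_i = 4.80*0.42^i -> [4.8, 2.02, 0.85, 0.36, 0.15]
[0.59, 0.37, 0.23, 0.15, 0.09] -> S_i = 0.59*0.63^i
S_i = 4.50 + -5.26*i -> [4.5, -0.76, -6.02, -11.28, -16.54]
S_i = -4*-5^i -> [-4, 20, -100, 500, -2500]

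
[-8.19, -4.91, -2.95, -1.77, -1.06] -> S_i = -8.19*0.60^i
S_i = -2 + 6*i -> [-2, 4, 10, 16, 22]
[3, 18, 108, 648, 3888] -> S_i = 3*6^i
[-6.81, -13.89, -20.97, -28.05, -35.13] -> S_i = -6.81 + -7.08*i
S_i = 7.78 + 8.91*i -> [7.78, 16.69, 25.6, 34.51, 43.42]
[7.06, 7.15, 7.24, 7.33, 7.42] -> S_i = 7.06 + 0.09*i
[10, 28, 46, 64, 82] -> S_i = 10 + 18*i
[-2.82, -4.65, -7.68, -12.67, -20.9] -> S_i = -2.82*1.65^i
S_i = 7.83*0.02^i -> [7.83, 0.16, 0.0, 0.0, 0.0]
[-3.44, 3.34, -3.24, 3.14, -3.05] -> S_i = -3.44*(-0.97)^i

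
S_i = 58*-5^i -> [58, -290, 1450, -7250, 36250]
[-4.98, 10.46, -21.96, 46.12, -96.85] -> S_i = -4.98*(-2.10)^i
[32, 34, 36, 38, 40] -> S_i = 32 + 2*i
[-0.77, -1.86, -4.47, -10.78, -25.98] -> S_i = -0.77*2.41^i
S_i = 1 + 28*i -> [1, 29, 57, 85, 113]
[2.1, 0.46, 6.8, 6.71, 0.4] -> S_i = Random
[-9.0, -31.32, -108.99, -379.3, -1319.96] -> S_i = -9.00*3.48^i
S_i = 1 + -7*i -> [1, -6, -13, -20, -27]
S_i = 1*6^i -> [1, 6, 36, 216, 1296]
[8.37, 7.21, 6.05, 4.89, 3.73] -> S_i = 8.37 + -1.16*i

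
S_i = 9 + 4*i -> [9, 13, 17, 21, 25]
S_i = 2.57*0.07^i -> [2.57, 0.18, 0.01, 0.0, 0.0]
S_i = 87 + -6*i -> [87, 81, 75, 69, 63]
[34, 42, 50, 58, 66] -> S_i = 34 + 8*i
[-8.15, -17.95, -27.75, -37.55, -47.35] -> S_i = -8.15 + -9.80*i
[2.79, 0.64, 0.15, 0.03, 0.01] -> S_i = 2.79*0.23^i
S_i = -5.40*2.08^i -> [-5.4, -11.23, -23.36, -48.59, -101.08]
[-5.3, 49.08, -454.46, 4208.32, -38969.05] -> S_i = -5.30*(-9.26)^i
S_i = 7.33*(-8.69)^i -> [7.33, -63.7, 553.53, -4810.2, 41800.65]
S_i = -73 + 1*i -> [-73, -72, -71, -70, -69]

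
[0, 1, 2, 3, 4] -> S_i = 0 + 1*i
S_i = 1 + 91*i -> [1, 92, 183, 274, 365]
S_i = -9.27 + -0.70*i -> [-9.27, -9.97, -10.67, -11.37, -12.07]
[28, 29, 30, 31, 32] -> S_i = 28 + 1*i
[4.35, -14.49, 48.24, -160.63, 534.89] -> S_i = 4.35*(-3.33)^i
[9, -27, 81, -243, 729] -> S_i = 9*-3^i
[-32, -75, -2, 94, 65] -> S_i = Random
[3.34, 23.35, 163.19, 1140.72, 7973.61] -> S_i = 3.34*6.99^i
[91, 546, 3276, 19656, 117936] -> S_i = 91*6^i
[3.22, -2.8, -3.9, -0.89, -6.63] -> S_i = Random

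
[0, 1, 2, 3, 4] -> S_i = 0 + 1*i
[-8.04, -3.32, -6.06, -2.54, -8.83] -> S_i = Random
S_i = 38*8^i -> [38, 304, 2432, 19456, 155648]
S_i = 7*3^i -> [7, 21, 63, 189, 567]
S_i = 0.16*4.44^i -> [0.16, 0.71, 3.15, 14.0, 62.18]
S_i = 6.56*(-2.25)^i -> [6.56, -14.76, 33.21, -74.72, 168.13]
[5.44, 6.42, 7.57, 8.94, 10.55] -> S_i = 5.44*1.18^i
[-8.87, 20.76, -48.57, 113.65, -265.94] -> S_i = -8.87*(-2.34)^i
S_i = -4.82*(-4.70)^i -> [-4.82, 22.65, -106.47, 500.43, -2352.01]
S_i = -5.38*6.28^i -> [-5.38, -33.79, -212.18, -1332.48, -8367.98]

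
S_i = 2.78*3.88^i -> [2.78, 10.79, 41.85, 162.38, 630.05]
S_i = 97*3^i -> [97, 291, 873, 2619, 7857]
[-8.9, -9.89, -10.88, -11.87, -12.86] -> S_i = -8.90 + -0.99*i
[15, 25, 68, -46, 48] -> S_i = Random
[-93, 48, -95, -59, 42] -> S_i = Random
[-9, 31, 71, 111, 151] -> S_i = -9 + 40*i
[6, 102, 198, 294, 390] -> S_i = 6 + 96*i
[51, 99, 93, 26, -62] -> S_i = Random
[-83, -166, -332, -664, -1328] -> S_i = -83*2^i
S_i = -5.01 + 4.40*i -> [-5.01, -0.61, 3.79, 8.19, 12.59]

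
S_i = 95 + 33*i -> [95, 128, 161, 194, 227]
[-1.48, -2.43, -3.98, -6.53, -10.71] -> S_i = -1.48*1.64^i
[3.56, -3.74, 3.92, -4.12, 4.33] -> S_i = 3.56*(-1.05)^i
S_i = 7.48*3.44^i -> [7.48, 25.73, 88.52, 304.49, 1047.45]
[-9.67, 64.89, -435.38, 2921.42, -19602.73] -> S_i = -9.67*(-6.71)^i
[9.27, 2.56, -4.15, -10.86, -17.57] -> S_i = 9.27 + -6.71*i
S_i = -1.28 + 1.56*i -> [-1.28, 0.28, 1.84, 3.4, 4.96]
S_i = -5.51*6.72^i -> [-5.51, -37.03, -248.82, -1672.09, -11236.44]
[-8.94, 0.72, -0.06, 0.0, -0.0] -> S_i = -8.94*(-0.08)^i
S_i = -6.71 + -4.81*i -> [-6.71, -11.52, -16.33, -21.14, -25.95]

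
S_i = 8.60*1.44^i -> [8.6, 12.38, 17.83, 25.68, 36.98]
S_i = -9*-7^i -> [-9, 63, -441, 3087, -21609]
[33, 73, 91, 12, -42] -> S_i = Random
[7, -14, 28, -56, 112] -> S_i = 7*-2^i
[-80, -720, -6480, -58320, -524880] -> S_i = -80*9^i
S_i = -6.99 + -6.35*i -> [-6.99, -13.34, -19.69, -26.04, -32.39]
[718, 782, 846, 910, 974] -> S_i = 718 + 64*i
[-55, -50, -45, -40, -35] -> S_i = -55 + 5*i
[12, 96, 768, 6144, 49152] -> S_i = 12*8^i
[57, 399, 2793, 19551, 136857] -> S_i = 57*7^i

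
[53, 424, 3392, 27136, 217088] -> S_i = 53*8^i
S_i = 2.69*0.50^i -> [2.69, 1.34, 0.67, 0.34, 0.17]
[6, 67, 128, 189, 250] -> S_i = 6 + 61*i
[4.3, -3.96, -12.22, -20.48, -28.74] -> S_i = 4.30 + -8.26*i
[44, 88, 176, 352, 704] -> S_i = 44*2^i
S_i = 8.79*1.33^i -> [8.79, 11.69, 15.55, 20.68, 27.5]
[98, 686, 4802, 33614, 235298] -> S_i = 98*7^i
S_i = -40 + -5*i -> [-40, -45, -50, -55, -60]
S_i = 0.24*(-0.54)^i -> [0.24, -0.13, 0.07, -0.04, 0.02]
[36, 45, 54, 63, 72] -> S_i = 36 + 9*i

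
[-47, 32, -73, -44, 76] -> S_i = Random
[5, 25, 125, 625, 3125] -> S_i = 5*5^i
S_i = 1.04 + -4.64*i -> [1.04, -3.6, -8.24, -12.88, -17.52]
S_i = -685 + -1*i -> [-685, -686, -687, -688, -689]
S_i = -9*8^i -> [-9, -72, -576, -4608, -36864]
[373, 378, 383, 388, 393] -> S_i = 373 + 5*i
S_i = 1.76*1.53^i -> [1.76, 2.69, 4.12, 6.3, 9.64]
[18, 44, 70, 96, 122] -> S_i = 18 + 26*i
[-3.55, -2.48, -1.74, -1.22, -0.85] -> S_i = -3.55*0.70^i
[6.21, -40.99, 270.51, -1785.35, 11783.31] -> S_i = 6.21*(-6.60)^i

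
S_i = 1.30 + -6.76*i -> [1.3, -5.46, -12.22, -18.98, -25.74]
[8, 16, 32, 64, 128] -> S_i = 8*2^i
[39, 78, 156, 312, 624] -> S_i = 39*2^i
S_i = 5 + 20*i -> [5, 25, 45, 65, 85]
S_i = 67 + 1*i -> [67, 68, 69, 70, 71]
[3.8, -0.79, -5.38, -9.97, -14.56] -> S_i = 3.80 + -4.59*i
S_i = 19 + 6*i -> [19, 25, 31, 37, 43]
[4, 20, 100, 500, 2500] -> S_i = 4*5^i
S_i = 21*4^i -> [21, 84, 336, 1344, 5376]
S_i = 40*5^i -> [40, 200, 1000, 5000, 25000]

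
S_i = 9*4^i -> [9, 36, 144, 576, 2304]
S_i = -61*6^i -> [-61, -366, -2196, -13176, -79056]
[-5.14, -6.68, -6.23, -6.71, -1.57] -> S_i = Random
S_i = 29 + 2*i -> [29, 31, 33, 35, 37]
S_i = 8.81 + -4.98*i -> [8.81, 3.83, -1.15, -6.13, -11.11]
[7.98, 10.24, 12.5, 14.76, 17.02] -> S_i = 7.98 + 2.26*i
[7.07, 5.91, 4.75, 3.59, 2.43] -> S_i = 7.07 + -1.16*i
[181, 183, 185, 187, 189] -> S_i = 181 + 2*i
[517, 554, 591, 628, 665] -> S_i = 517 + 37*i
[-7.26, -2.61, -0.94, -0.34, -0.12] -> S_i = -7.26*0.36^i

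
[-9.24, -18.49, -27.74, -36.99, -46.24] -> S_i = -9.24 + -9.25*i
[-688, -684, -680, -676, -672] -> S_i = -688 + 4*i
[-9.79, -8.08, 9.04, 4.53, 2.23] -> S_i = Random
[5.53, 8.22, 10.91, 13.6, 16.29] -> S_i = 5.53 + 2.69*i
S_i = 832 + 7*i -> [832, 839, 846, 853, 860]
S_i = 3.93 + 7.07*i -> [3.93, 11.0, 18.07, 25.14, 32.21]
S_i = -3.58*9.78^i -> [-3.58, -35.01, -342.42, -3348.88, -32752.05]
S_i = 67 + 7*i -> [67, 74, 81, 88, 95]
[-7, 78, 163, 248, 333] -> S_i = -7 + 85*i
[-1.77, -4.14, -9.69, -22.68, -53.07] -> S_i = -1.77*2.34^i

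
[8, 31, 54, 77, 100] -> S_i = 8 + 23*i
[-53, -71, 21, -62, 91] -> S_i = Random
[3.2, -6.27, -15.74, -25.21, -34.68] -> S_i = 3.20 + -9.47*i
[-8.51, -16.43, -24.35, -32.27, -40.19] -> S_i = -8.51 + -7.92*i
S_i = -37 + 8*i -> [-37, -29, -21, -13, -5]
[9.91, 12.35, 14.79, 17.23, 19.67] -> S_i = 9.91 + 2.44*i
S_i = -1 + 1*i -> [-1, 0, 1, 2, 3]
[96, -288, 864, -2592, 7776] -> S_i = 96*-3^i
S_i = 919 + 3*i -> [919, 922, 925, 928, 931]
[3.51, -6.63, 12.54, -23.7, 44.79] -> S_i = 3.51*(-1.89)^i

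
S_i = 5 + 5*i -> [5, 10, 15, 20, 25]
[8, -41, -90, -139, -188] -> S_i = 8 + -49*i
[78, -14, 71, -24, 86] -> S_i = Random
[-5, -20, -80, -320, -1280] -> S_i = -5*4^i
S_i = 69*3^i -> [69, 207, 621, 1863, 5589]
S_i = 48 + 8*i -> [48, 56, 64, 72, 80]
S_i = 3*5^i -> [3, 15, 75, 375, 1875]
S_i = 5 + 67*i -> [5, 72, 139, 206, 273]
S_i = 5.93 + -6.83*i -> [5.93, -0.9, -7.73, -14.56, -21.39]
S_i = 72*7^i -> [72, 504, 3528, 24696, 172872]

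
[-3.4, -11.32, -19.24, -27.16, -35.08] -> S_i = -3.40 + -7.92*i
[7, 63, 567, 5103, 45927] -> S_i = 7*9^i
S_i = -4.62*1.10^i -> [-4.62, -5.08, -5.59, -6.15, -6.76]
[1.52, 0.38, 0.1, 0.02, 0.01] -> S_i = 1.52*0.25^i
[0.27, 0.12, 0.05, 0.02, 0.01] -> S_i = 0.27*0.44^i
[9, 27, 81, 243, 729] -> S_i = 9*3^i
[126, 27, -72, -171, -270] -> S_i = 126 + -99*i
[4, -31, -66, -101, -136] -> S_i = 4 + -35*i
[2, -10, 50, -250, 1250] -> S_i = 2*-5^i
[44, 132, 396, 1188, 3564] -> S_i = 44*3^i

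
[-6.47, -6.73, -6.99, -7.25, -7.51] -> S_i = -6.47 + -0.26*i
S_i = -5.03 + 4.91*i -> [-5.03, -0.12, 4.79, 9.7, 14.61]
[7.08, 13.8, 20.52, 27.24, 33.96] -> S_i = 7.08 + 6.72*i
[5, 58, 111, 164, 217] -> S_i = 5 + 53*i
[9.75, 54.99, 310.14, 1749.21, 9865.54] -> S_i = 9.75*5.64^i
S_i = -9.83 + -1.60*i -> [-9.83, -11.43, -13.03, -14.63, -16.23]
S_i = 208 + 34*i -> [208, 242, 276, 310, 344]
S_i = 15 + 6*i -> [15, 21, 27, 33, 39]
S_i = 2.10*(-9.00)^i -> [2.1, -18.9, 170.1, -1530.9, 13778.1]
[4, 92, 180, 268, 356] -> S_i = 4 + 88*i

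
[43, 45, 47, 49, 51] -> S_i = 43 + 2*i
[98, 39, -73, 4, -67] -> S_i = Random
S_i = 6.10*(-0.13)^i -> [6.1, -0.79, 0.1, -0.01, 0.0]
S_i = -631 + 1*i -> [-631, -630, -629, -628, -627]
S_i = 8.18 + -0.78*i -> [8.18, 7.4, 6.62, 5.84, 5.06]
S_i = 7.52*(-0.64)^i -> [7.52, -4.81, 3.08, -1.97, 1.26]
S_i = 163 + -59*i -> [163, 104, 45, -14, -73]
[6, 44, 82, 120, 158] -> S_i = 6 + 38*i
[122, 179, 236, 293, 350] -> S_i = 122 + 57*i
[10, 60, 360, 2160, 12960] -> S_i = 10*6^i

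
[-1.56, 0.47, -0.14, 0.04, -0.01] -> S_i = -1.56*(-0.30)^i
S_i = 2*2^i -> [2, 4, 8, 16, 32]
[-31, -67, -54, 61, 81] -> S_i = Random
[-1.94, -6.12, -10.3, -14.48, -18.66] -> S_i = -1.94 + -4.18*i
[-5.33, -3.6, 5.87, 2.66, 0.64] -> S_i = Random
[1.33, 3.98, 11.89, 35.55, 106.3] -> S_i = 1.33*2.99^i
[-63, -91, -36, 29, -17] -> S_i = Random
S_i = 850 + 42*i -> [850, 892, 934, 976, 1018]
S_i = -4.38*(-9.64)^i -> [-4.38, 42.22, -407.03, 3923.79, -37825.29]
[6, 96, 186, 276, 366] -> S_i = 6 + 90*i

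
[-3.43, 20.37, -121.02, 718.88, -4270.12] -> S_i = -3.43*(-5.94)^i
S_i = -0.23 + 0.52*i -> [-0.23, 0.29, 0.81, 1.33, 1.85]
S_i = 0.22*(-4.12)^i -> [0.22, -0.91, 3.73, -15.39, 63.39]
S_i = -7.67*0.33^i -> [-7.67, -2.53, -0.84, -0.28, -0.09]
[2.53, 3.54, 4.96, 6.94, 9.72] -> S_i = 2.53*1.40^i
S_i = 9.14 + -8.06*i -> [9.14, 1.08, -6.98, -15.04, -23.1]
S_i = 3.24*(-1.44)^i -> [3.24, -4.67, 6.72, -9.67, 13.93]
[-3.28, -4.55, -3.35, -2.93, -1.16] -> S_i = Random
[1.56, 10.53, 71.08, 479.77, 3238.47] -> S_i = 1.56*6.75^i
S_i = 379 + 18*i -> [379, 397, 415, 433, 451]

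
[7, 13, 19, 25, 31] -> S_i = 7 + 6*i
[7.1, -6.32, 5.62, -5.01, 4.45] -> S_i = 7.10*(-0.89)^i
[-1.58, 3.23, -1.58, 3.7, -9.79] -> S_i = Random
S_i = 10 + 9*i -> [10, 19, 28, 37, 46]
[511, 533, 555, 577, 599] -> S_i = 511 + 22*i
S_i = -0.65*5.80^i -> [-0.65, -3.77, -21.87, -126.82, -735.57]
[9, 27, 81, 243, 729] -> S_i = 9*3^i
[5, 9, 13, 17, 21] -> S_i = 5 + 4*i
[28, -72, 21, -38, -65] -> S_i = Random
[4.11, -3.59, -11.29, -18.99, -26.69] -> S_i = 4.11 + -7.70*i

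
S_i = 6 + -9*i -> [6, -3, -12, -21, -30]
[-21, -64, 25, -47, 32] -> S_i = Random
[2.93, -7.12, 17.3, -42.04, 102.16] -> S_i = 2.93*(-2.43)^i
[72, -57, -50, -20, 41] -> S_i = Random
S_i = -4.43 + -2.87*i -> [-4.43, -7.3, -10.17, -13.04, -15.91]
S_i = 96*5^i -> [96, 480, 2400, 12000, 60000]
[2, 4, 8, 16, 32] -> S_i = 2*2^i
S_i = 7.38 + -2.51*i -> [7.38, 4.87, 2.36, -0.15, -2.66]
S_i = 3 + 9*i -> [3, 12, 21, 30, 39]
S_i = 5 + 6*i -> [5, 11, 17, 23, 29]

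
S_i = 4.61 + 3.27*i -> [4.61, 7.88, 11.15, 14.42, 17.69]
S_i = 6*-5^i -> [6, -30, 150, -750, 3750]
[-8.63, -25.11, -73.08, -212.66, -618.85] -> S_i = -8.63*2.91^i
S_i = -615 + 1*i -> [-615, -614, -613, -612, -611]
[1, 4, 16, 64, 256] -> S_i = 1*4^i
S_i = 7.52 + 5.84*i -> [7.52, 13.36, 19.2, 25.04, 30.88]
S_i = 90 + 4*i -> [90, 94, 98, 102, 106]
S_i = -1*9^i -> [-1, -9, -81, -729, -6561]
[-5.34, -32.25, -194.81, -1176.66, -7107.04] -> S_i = -5.34*6.04^i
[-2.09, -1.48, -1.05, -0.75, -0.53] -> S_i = -2.09*0.71^i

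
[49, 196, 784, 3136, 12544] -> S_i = 49*4^i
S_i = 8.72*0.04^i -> [8.72, 0.35, 0.01, 0.0, 0.0]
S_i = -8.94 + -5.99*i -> [-8.94, -14.93, -20.92, -26.91, -32.9]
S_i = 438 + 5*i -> [438, 443, 448, 453, 458]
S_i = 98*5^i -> [98, 490, 2450, 12250, 61250]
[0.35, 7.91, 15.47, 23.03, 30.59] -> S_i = 0.35 + 7.56*i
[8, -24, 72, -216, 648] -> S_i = 8*-3^i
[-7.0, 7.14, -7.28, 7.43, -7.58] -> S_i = -7.00*(-1.02)^i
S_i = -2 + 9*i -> [-2, 7, 16, 25, 34]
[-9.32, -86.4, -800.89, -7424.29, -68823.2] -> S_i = -9.32*9.27^i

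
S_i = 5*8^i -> [5, 40, 320, 2560, 20480]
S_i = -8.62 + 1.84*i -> [-8.62, -6.78, -4.94, -3.1, -1.26]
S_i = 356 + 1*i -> [356, 357, 358, 359, 360]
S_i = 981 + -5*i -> [981, 976, 971, 966, 961]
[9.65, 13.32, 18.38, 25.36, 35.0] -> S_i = 9.65*1.38^i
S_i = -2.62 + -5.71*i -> [-2.62, -8.33, -14.04, -19.75, -25.46]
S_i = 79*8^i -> [79, 632, 5056, 40448, 323584]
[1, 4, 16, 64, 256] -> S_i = 1*4^i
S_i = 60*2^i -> [60, 120, 240, 480, 960]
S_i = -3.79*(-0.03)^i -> [-3.79, 0.11, -0.0, 0.0, -0.0]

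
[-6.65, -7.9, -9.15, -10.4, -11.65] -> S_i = -6.65 + -1.25*i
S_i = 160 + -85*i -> [160, 75, -10, -95, -180]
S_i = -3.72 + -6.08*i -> [-3.72, -9.8, -15.88, -21.96, -28.04]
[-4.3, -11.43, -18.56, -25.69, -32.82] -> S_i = -4.30 + -7.13*i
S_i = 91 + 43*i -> [91, 134, 177, 220, 263]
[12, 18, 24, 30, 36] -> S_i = 12 + 6*i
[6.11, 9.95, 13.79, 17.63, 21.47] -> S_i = 6.11 + 3.84*i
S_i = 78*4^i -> [78, 312, 1248, 4992, 19968]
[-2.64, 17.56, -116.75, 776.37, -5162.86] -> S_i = -2.64*(-6.65)^i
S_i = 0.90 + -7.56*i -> [0.9, -6.66, -14.22, -21.78, -29.34]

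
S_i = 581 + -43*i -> [581, 538, 495, 452, 409]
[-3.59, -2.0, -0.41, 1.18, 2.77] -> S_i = -3.59 + 1.59*i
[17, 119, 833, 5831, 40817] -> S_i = 17*7^i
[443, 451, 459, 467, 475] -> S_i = 443 + 8*i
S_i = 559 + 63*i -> [559, 622, 685, 748, 811]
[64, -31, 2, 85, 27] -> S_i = Random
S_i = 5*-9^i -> [5, -45, 405, -3645, 32805]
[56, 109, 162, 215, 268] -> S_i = 56 + 53*i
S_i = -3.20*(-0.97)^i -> [-3.2, 3.1, -3.01, 2.92, -2.83]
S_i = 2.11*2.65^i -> [2.11, 5.59, 14.82, 39.27, 104.06]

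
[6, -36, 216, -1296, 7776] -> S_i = 6*-6^i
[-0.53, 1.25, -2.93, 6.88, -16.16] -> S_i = -0.53*(-2.35)^i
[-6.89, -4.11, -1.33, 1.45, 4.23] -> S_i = -6.89 + 2.78*i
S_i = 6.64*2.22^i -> [6.64, 14.74, 32.72, 72.65, 161.28]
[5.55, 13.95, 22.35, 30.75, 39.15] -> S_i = 5.55 + 8.40*i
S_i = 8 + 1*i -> [8, 9, 10, 11, 12]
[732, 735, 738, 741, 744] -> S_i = 732 + 3*i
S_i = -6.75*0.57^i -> [-6.75, -3.85, -2.19, -1.25, -0.71]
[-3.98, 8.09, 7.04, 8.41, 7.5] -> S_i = Random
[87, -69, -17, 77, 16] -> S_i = Random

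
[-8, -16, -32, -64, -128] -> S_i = -8*2^i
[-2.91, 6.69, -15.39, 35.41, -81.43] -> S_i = -2.91*(-2.30)^i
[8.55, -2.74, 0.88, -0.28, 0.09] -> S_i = 8.55*(-0.32)^i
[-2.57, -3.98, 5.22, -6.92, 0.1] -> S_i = Random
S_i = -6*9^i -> [-6, -54, -486, -4374, -39366]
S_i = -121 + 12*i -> [-121, -109, -97, -85, -73]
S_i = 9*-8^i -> [9, -72, 576, -4608, 36864]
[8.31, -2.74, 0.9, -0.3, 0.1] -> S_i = 8.31*(-0.33)^i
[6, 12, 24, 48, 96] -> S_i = 6*2^i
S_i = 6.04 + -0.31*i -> [6.04, 5.73, 5.42, 5.11, 4.8]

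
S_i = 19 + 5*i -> [19, 24, 29, 34, 39]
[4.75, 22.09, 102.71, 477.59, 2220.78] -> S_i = 4.75*4.65^i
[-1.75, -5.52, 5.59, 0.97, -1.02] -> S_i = Random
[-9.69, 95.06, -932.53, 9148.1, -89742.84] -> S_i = -9.69*(-9.81)^i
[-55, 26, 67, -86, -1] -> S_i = Random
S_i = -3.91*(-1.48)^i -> [-3.91, 5.79, -8.56, 12.68, -18.76]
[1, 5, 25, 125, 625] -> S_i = 1*5^i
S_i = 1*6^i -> [1, 6, 36, 216, 1296]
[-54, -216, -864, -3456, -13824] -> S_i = -54*4^i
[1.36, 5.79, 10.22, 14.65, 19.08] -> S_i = 1.36 + 4.43*i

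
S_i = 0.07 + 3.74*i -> [0.07, 3.81, 7.55, 11.29, 15.03]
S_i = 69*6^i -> [69, 414, 2484, 14904, 89424]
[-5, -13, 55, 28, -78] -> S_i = Random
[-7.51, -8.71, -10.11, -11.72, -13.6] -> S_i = -7.51*1.16^i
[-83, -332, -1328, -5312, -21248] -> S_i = -83*4^i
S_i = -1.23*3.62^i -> [-1.23, -4.45, -16.12, -58.35, -211.22]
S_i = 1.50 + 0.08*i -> [1.5, 1.58, 1.66, 1.74, 1.82]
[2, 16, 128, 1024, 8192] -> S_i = 2*8^i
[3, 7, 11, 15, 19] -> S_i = 3 + 4*i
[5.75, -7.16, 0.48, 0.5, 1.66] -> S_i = Random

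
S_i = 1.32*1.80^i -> [1.32, 2.38, 4.28, 7.7, 13.86]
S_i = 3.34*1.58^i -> [3.34, 5.28, 8.34, 13.17, 20.81]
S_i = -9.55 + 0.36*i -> [-9.55, -9.19, -8.83, -8.47, -8.11]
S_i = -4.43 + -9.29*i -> [-4.43, -13.72, -23.01, -32.3, -41.59]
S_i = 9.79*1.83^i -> [9.79, 17.92, 32.79, 60.0, 109.8]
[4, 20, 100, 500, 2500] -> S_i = 4*5^i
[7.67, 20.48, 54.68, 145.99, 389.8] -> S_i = 7.67*2.67^i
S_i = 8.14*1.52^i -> [8.14, 12.37, 18.81, 28.59, 43.45]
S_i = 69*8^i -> [69, 552, 4416, 35328, 282624]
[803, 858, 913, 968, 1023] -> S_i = 803 + 55*i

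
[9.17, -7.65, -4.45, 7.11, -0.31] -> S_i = Random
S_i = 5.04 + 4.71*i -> [5.04, 9.75, 14.46, 19.17, 23.88]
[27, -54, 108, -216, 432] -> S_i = 27*-2^i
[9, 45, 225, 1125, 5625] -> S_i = 9*5^i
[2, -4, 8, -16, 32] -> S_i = 2*-2^i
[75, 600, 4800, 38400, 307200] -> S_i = 75*8^i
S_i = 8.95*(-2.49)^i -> [8.95, -22.29, 55.49, -138.17, 344.05]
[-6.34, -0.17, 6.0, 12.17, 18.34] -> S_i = -6.34 + 6.17*i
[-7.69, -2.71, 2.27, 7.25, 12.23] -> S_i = -7.69 + 4.98*i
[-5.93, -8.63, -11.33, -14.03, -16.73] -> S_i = -5.93 + -2.70*i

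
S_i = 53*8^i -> [53, 424, 3392, 27136, 217088]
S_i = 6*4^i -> [6, 24, 96, 384, 1536]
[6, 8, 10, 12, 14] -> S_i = 6 + 2*i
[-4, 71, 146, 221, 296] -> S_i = -4 + 75*i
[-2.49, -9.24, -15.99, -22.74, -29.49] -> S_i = -2.49 + -6.75*i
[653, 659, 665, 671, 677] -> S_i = 653 + 6*i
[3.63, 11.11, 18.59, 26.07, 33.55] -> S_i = 3.63 + 7.48*i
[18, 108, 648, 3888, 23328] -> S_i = 18*6^i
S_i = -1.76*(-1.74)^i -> [-1.76, 3.06, -5.33, 9.27, -16.13]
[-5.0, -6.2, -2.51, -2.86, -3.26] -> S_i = Random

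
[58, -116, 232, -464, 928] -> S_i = 58*-2^i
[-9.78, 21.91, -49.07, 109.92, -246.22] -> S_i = -9.78*(-2.24)^i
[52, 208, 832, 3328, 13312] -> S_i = 52*4^i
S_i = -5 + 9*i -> [-5, 4, 13, 22, 31]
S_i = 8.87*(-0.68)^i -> [8.87, -6.03, 4.1, -2.79, 1.9]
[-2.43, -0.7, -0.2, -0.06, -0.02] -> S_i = -2.43*0.29^i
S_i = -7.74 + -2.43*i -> [-7.74, -10.17, -12.6, -15.03, -17.46]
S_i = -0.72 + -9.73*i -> [-0.72, -10.45, -20.18, -29.91, -39.64]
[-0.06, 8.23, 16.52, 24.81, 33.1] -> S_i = -0.06 + 8.29*i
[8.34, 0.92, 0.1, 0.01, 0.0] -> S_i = 8.34*0.11^i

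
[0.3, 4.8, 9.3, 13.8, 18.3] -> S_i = 0.30 + 4.50*i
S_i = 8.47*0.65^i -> [8.47, 5.51, 3.58, 2.33, 1.51]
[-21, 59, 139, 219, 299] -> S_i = -21 + 80*i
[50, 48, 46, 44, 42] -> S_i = 50 + -2*i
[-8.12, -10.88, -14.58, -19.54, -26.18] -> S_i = -8.12*1.34^i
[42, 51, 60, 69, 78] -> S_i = 42 + 9*i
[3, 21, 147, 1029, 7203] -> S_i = 3*7^i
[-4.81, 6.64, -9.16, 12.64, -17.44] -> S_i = -4.81*(-1.38)^i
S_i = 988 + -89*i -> [988, 899, 810, 721, 632]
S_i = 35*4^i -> [35, 140, 560, 2240, 8960]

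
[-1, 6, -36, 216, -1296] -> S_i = -1*-6^i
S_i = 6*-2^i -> [6, -12, 24, -48, 96]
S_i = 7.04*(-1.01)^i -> [7.04, -7.11, 7.18, -7.25, 7.33]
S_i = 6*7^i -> [6, 42, 294, 2058, 14406]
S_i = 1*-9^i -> [1, -9, 81, -729, 6561]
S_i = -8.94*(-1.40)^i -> [-8.94, 12.52, -17.52, 24.53, -34.34]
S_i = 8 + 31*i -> [8, 39, 70, 101, 132]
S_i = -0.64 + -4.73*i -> [-0.64, -5.37, -10.1, -14.83, -19.56]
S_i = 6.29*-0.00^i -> [6.29, -0.0, 0.0, -0.0, 0.0]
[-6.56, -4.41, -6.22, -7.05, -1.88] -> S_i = Random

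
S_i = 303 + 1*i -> [303, 304, 305, 306, 307]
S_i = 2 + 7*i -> [2, 9, 16, 23, 30]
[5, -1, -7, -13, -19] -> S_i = 5 + -6*i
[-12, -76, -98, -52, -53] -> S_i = Random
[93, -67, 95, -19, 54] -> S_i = Random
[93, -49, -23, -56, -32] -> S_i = Random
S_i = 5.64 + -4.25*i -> [5.64, 1.39, -2.86, -7.11, -11.36]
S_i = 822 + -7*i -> [822, 815, 808, 801, 794]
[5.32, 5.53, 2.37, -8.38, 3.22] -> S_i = Random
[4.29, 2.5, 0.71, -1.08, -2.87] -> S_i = 4.29 + -1.79*i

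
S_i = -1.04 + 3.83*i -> [-1.04, 2.79, 6.62, 10.45, 14.28]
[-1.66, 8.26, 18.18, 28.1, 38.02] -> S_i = -1.66 + 9.92*i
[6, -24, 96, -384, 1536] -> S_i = 6*-4^i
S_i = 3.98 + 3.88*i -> [3.98, 7.86, 11.74, 15.62, 19.5]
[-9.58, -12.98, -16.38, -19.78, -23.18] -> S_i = -9.58 + -3.40*i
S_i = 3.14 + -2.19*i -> [3.14, 0.95, -1.24, -3.43, -5.62]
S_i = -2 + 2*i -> [-2, 0, 2, 4, 6]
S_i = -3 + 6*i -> [-3, 3, 9, 15, 21]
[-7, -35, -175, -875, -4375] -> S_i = -7*5^i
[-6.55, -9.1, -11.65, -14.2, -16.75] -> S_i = -6.55 + -2.55*i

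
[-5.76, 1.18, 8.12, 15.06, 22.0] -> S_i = -5.76 + 6.94*i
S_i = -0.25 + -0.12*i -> [-0.25, -0.37, -0.49, -0.61, -0.73]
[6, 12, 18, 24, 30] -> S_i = 6 + 6*i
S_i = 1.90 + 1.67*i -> [1.9, 3.57, 5.24, 6.91, 8.58]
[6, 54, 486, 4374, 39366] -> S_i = 6*9^i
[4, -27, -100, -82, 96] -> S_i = Random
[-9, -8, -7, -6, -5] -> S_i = -9 + 1*i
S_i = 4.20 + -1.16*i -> [4.2, 3.04, 1.88, 0.72, -0.44]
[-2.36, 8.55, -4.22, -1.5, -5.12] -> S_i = Random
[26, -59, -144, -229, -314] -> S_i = 26 + -85*i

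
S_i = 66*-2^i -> [66, -132, 264, -528, 1056]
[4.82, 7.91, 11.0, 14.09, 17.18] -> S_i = 4.82 + 3.09*i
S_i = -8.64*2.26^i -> [-8.64, -19.53, -44.13, -99.73, -225.4]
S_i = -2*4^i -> [-2, -8, -32, -128, -512]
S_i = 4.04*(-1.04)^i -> [4.04, -4.2, 4.37, -4.54, 4.73]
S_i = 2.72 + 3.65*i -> [2.72, 6.37, 10.02, 13.67, 17.32]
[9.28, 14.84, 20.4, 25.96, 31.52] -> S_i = 9.28 + 5.56*i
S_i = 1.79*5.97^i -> [1.79, 10.69, 63.8, 380.87, 2273.79]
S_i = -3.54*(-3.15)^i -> [-3.54, 11.15, -35.13, 110.65, -348.53]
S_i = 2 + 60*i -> [2, 62, 122, 182, 242]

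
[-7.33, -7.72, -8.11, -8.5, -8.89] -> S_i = -7.33 + -0.39*i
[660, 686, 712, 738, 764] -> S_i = 660 + 26*i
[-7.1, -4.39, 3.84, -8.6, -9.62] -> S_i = Random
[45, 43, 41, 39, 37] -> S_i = 45 + -2*i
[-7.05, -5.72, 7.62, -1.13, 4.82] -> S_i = Random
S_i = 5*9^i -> [5, 45, 405, 3645, 32805]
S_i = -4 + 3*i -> [-4, -1, 2, 5, 8]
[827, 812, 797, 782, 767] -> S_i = 827 + -15*i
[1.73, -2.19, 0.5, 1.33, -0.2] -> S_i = Random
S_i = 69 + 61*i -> [69, 130, 191, 252, 313]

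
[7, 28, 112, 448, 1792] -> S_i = 7*4^i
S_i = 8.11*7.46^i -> [8.11, 60.5, 451.33, 3366.96, 25117.49]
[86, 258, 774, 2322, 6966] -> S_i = 86*3^i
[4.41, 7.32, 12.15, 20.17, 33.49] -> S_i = 4.41*1.66^i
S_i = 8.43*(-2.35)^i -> [8.43, -19.81, 46.55, -109.4, 257.1]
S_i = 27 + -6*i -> [27, 21, 15, 9, 3]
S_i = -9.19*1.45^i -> [-9.19, -13.33, -19.32, -28.02, -40.62]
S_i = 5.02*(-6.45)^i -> [5.02, -32.38, 208.84, -1347.05, 8688.46]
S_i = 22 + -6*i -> [22, 16, 10, 4, -2]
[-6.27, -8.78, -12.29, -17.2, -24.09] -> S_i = -6.27*1.40^i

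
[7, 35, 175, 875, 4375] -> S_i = 7*5^i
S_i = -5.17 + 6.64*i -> [-5.17, 1.47, 8.11, 14.75, 21.39]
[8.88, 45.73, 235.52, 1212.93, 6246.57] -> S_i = 8.88*5.15^i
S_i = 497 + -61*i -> [497, 436, 375, 314, 253]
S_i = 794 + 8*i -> [794, 802, 810, 818, 826]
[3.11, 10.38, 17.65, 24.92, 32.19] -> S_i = 3.11 + 7.27*i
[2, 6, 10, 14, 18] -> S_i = 2 + 4*i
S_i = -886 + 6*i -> [-886, -880, -874, -868, -862]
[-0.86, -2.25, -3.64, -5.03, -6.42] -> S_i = -0.86 + -1.39*i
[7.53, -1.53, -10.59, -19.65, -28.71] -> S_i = 7.53 + -9.06*i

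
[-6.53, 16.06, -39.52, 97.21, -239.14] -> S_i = -6.53*(-2.46)^i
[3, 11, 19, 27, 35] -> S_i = 3 + 8*i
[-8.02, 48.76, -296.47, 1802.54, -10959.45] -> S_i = -8.02*(-6.08)^i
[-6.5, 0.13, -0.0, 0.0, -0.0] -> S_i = -6.50*(-0.02)^i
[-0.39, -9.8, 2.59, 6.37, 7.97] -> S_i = Random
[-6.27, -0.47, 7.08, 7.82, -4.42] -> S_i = Random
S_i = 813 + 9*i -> [813, 822, 831, 840, 849]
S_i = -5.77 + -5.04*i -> [-5.77, -10.81, -15.85, -20.89, -25.93]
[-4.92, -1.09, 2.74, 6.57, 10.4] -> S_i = -4.92 + 3.83*i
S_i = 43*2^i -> [43, 86, 172, 344, 688]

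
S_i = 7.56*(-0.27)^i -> [7.56, -2.04, 0.55, -0.15, 0.04]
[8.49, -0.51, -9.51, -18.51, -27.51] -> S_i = 8.49 + -9.00*i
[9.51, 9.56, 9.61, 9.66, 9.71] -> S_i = 9.51 + 0.05*i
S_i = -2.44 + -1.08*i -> [-2.44, -3.52, -4.6, -5.68, -6.76]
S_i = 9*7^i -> [9, 63, 441, 3087, 21609]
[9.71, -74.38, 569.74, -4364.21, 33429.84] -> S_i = 9.71*(-7.66)^i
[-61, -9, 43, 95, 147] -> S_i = -61 + 52*i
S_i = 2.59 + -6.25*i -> [2.59, -3.66, -9.91, -16.16, -22.41]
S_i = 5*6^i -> [5, 30, 180, 1080, 6480]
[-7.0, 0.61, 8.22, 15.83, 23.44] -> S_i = -7.00 + 7.61*i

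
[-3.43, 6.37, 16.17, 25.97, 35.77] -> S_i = -3.43 + 9.80*i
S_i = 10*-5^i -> [10, -50, 250, -1250, 6250]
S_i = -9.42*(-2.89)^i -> [-9.42, 27.22, -78.68, 227.38, -657.12]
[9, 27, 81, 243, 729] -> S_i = 9*3^i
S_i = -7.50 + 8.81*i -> [-7.5, 1.31, 10.12, 18.93, 27.74]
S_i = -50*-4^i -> [-50, 200, -800, 3200, -12800]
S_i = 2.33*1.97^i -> [2.33, 4.59, 9.04, 17.81, 35.09]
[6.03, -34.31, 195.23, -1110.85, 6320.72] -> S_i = 6.03*(-5.69)^i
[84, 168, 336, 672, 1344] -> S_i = 84*2^i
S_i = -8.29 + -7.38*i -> [-8.29, -15.67, -23.05, -30.43, -37.81]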